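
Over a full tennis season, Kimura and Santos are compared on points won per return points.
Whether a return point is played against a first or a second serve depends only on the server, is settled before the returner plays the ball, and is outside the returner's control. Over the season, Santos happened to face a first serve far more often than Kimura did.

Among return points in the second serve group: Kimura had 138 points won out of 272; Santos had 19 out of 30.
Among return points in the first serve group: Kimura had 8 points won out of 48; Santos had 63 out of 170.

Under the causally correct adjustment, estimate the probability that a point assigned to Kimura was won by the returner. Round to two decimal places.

Within every serve type level Santos has the higher rate, yet pooled Kimura does — Simpson's reversal.
Since serve type is a pre-existing factor (not a product of the player) and it affects the outcome on its own, it is a confounder. The stratified rates, not the pooled rate, identify the causal effect.
Standardising Kimura to the population serve type mix: 0.581·138/272 + 0.419·8/48 = 0.365.

0.36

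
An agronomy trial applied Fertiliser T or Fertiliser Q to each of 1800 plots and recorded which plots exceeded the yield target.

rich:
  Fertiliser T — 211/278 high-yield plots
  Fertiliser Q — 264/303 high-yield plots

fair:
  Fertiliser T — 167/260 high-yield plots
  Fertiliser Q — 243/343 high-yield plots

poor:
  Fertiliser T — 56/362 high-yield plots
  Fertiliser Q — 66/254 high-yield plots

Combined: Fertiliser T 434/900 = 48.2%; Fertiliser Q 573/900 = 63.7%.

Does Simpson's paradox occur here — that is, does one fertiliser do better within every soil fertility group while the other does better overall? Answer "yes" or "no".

no

Within each soil fertility level (rich 75.9% vs 87.1%; fair 64.2% vs 70.8%; poor 15.5% vs 26.0%), Fertiliser Q has the higher rate every time. Pooled: 48.2% vs 63.7% — Fertiliser Q has the higher rate overall. They agree.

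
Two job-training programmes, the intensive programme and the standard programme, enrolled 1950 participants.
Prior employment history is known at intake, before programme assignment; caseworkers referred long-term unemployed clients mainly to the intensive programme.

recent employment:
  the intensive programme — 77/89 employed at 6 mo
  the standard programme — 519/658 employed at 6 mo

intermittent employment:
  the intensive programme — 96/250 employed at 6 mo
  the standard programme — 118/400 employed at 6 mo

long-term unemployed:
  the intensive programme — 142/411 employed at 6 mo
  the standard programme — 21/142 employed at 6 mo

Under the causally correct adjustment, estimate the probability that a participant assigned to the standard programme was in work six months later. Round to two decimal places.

0.44

The imbalance in prior employment history arose from how participants were allocated, not from anything the programme did; and prior employment history independently affects the outcome. The pooled gap is confounded — condition on prior employment history.
Standardising the standard programme to the population prior employment history mix: 0.383·519/658 + 0.333·118/400 + 0.284·21/142 = 0.442.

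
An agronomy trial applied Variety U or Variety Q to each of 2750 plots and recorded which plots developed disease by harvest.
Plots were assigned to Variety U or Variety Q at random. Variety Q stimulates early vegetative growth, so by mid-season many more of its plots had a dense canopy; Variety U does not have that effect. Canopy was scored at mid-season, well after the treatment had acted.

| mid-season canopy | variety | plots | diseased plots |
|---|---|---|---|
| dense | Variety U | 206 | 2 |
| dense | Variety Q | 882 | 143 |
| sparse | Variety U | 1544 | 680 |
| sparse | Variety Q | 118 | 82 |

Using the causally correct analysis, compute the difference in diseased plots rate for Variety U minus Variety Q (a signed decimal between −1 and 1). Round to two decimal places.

+0.16

Mid-season canopy lies on the pathway variety → mid-season canopy → outcome, so adjusting for it blocks the indirect effect. For the total causal effect of variety, use the unadjusted pooled rates.
The causal difference is the pooled difference: 0.390 − 0.225 = +0.165.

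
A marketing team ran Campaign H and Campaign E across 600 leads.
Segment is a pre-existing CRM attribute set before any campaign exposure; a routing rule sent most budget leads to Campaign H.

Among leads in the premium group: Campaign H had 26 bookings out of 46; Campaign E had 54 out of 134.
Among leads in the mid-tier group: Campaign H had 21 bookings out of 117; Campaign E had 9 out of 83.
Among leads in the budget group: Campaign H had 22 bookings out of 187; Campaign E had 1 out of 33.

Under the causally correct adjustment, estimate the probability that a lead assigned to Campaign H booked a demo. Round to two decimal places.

0.27

The stratified and pooled comparisons disagree (Campaign H wins within each customer segment; Campaign E wins overall), so the answer turns on the causal role of customer segment.
Since customer segment is a pre-existing factor (not a product of the campaign) and it affects the outcome on its own, it is a confounder. The stratified rates, not the pooled rate, identify the causal effect.
Standardising Campaign H to the population customer segment mix: 0.300·26/46 + 0.333·21/117 + 0.367·22/187 = 0.273.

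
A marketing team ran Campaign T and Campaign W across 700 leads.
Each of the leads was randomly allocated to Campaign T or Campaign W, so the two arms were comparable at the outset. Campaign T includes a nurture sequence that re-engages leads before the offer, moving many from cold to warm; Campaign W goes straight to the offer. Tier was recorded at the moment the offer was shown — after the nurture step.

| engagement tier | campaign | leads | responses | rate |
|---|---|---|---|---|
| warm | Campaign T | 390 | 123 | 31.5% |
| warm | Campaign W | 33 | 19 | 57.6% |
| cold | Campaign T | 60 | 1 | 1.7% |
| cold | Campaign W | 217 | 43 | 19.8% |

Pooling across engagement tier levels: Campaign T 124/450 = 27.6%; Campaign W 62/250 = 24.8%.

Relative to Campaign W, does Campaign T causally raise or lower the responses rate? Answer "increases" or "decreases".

increases

Within every engagement tier level Campaign W has the higher rate, yet pooled Campaign T does — Simpson's reversal.
Engagement tier here is a post-treatment variable shaped by the campaign; conditioning on it would introduce bias rather than remove it. The overall comparison is the causal one.
Pooled: Campaign T 27.6% vs Campaign W 24.8%; Campaign T is higher overall.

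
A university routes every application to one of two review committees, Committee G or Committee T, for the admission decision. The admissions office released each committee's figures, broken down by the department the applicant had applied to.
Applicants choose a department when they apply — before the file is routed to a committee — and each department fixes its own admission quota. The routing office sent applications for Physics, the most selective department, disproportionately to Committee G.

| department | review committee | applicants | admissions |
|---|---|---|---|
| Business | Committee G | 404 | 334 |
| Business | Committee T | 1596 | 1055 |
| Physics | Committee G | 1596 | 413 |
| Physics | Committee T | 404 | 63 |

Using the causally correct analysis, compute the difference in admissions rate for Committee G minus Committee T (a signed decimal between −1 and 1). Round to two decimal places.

+0.13

Within every department level Committee G has the higher rate, yet pooled Committee T does — Simpson's reversal.
The imbalance in department arose from how applicants were allocated, not from anything the review committee did; and department independently affects the outcome. The pooled gap is confounded — condition on department.
Adjusting over the population distribution of department: 0.500·(0.827−0.661) + 0.500·(0.259−0.156) = +0.134.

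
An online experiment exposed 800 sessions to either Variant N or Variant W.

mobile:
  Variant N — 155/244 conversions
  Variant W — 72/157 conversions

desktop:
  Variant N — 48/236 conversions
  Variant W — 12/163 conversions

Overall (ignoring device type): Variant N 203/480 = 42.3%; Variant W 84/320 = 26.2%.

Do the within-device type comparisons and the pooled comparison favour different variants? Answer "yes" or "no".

no

Within each device type level (mobile 63.5% vs 45.9%; desktop 20.3% vs 7.4%), Variant N has the higher rate every time. Pooled: 42.3% vs 26.2% — Variant N has the higher rate overall. They agree.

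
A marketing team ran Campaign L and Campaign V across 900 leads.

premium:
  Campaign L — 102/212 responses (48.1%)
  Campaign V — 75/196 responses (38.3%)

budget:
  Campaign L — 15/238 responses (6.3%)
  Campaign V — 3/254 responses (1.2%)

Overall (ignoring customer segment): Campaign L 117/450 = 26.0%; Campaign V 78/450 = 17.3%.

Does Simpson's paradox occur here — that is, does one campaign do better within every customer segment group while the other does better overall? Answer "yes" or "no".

Within each customer segment level (premium 48.1% vs 38.3%; budget 6.3% vs 1.2%), Campaign L has the higher rate every time. Pooled: 26.0% vs 17.3% — Campaign L has the higher rate overall. They agree.

no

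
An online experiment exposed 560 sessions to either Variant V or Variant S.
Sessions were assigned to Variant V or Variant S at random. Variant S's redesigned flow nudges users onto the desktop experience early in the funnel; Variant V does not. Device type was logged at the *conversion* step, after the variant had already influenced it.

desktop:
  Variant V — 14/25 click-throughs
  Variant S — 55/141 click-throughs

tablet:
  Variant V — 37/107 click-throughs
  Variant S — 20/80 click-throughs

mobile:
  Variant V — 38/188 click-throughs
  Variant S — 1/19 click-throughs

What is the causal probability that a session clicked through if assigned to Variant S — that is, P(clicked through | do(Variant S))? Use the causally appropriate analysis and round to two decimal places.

0.32

The stratified and pooled comparisons disagree (Variant V wins within each device type; Variant S wins overall), so the answer turns on the causal role of device type.
The distribution of device type is itself part of what the variant does — it is an intermediate outcome. Holding it fixed would remove that part of the effect; the total effect is the pooled difference.
So P(outcome | do(Variant S)) is just the pooled rate for Variant S: 76/240 = 0.317.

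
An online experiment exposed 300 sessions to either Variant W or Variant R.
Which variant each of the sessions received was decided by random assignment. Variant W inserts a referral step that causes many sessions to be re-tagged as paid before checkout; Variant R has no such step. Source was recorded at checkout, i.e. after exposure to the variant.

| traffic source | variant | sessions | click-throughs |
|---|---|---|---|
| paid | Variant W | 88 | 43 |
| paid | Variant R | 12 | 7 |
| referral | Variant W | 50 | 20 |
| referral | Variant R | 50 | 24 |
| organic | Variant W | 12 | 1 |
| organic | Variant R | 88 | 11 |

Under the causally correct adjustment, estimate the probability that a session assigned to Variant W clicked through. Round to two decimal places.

0.43

Within every traffic source level Variant R has the higher rate, yet pooled Variant W does — Simpson's reversal.
Traffic source is downstream of the variant. One should not condition on a consequence of treatment, so the overall rates are the right comparison.
So P(outcome | do(Variant W)) is just the pooled rate for Variant W: 64/150 = 0.427.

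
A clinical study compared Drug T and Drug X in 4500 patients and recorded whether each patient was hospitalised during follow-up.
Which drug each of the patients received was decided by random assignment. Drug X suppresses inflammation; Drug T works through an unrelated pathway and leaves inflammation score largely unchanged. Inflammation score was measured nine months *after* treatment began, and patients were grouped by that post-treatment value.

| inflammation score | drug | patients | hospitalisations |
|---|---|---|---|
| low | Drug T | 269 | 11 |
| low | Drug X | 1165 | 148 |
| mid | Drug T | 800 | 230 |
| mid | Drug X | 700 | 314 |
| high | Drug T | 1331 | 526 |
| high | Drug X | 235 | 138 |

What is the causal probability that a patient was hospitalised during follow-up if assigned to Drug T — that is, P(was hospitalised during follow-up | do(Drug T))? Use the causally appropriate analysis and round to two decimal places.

The inflammation score-specific comparison favours Drug T throughout, but the pooled figures favour Drug X. The question is whether to condition on inflammation score.
Inflammation score is downstream of the drug. One should not condition on a consequence of treatment, so the overall rates are the right comparison.
So P(outcome | do(Drug T)) is just the pooled rate for Drug T: 767/2400 = 0.320.

0.32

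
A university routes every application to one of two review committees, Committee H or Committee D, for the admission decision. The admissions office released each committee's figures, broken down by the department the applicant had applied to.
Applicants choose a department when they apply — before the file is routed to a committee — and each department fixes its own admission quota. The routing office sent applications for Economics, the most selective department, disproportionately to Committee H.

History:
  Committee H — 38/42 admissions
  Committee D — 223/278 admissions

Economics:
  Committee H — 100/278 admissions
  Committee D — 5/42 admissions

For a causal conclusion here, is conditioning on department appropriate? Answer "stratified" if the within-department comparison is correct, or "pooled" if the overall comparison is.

stratified

Within every department level Committee H has the higher rate, yet pooled Committee D does — Simpson's reversal.
The imbalance in department arose from how applicants were allocated, not from anything the review committee did; and department independently affects the outcome. The pooled gap is confounded — condition on department.
Within each level — History: 90.5% vs 80.2%; Economics: 36.0% vs 11.9% — Committee H is higher every time.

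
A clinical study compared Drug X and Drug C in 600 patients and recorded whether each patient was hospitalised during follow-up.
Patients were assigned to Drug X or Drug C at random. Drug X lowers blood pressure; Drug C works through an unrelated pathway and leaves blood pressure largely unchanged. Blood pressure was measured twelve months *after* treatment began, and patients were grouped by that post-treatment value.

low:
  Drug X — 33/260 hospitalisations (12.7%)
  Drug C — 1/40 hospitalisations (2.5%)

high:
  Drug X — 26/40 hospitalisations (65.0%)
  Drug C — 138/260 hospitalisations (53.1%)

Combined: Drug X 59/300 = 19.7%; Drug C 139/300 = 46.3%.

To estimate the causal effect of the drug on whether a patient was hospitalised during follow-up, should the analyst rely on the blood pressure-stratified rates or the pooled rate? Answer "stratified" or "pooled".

Blood pressure lies on the pathway drug → blood pressure → outcome, so adjusting for it blocks the indirect effect. For the total causal effect of drug, use the unadjusted pooled rates.
Pooled: Drug X 19.7% vs Drug C 46.3%; Drug X is lower overall.

pooled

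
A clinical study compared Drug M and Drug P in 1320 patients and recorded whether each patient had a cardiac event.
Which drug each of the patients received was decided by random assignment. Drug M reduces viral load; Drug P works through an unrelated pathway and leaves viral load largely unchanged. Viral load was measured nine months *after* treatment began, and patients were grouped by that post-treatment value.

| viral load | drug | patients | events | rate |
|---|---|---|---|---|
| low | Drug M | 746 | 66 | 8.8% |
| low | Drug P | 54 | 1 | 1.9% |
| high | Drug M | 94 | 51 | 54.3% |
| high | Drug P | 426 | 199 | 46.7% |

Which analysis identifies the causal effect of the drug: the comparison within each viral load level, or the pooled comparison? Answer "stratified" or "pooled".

Within every viral load level Drug P has the lower rate, yet pooled Drug M does — Simpson's reversal.
Because the drug influences viral load, viral load is a post-treatment mediator, not a confounder. Stratifying on it would bias the estimate; the causal effect is the crude pooled difference.
Pooled: Drug M 13.9% vs Drug P 41.7%; Drug M is lower overall.

pooled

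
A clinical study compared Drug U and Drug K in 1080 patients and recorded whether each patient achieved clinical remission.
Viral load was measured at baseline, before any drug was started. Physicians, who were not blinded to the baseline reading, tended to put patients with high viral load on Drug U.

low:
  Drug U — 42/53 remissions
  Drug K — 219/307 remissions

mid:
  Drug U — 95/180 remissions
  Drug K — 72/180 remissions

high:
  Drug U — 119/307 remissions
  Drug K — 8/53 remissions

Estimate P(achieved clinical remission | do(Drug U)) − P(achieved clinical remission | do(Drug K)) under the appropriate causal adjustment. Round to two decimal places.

The imbalance in viral load arose from how patients were allocated, not from anything the drug did; and viral load independently affects the outcome. The pooled gap is confounded — condition on viral load.
Adjusting over the population distribution of viral load: 0.333·(0.792−0.713) + 0.333·(0.528−0.400) + 0.333·(0.388−0.151) = +0.148.

+0.15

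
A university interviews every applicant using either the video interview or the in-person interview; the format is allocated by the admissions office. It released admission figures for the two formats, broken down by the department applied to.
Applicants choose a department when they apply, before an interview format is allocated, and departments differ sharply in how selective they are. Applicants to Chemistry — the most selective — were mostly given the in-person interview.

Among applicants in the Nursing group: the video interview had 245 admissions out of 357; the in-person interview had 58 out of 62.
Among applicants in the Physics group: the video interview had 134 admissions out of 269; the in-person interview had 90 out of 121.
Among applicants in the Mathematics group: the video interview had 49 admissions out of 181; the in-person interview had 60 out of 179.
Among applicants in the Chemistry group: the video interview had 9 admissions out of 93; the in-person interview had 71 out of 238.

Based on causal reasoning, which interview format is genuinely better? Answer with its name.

the in-person interview

Within every department level the in-person interview has the higher rate, yet pooled the video interview does — Simpson's reversal.
Since department is a pre-existing factor (not a product of the interview format) and it affects the outcome on its own, it is a confounder. The stratified rates, not the pooled rate, identify the causal effect.
Within each level — Nursing: 68.6% vs 93.5%; Physics: 49.8% vs 74.4%; Mathematics: 27.1% vs 33.5%; Chemistry: 9.7% vs 29.8% — the in-person interview is higher every time.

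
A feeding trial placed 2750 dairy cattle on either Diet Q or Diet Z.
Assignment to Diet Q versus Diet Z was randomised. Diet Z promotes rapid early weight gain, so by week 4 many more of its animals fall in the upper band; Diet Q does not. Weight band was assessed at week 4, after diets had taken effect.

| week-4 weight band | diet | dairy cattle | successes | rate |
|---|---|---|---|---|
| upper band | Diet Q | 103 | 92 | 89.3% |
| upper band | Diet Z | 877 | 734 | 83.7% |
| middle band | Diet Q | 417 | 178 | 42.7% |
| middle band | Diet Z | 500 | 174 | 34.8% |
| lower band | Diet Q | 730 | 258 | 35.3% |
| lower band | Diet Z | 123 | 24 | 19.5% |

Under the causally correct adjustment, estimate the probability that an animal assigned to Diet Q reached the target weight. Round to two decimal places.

0.42

Week-4 weight band is recorded after the diet and is itself shifted by it — it sits on the causal path from diet to outcome. Conditioning on a mediator would strip out part of the effect we want; the pooled comparison gives the total causal effect.
So P(outcome | do(Diet Q)) is just the pooled rate for Diet Q: 528/1250 = 0.422.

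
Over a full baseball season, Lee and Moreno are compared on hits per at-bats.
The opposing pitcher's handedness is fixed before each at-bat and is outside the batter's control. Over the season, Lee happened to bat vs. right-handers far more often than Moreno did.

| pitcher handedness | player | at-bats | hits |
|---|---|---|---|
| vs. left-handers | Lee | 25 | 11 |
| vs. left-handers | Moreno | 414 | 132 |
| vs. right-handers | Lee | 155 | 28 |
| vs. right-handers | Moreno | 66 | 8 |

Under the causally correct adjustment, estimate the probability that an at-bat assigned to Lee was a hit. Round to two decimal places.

The pitcher handedness-specific comparison favours Lee throughout, but the pooled figures favour Moreno. The question is whether to condition on pitcher handedness.
Pitcher handedness is set before the player has any effect — it is not caused by the player — and it independently drives the outcome. That makes it a confounder, so the causal comparison is within pitcher handedness levels.
Standardising Lee to the population pitcher handedness mix: 0.665·11/25 + 0.335·28/155 = 0.353.

0.35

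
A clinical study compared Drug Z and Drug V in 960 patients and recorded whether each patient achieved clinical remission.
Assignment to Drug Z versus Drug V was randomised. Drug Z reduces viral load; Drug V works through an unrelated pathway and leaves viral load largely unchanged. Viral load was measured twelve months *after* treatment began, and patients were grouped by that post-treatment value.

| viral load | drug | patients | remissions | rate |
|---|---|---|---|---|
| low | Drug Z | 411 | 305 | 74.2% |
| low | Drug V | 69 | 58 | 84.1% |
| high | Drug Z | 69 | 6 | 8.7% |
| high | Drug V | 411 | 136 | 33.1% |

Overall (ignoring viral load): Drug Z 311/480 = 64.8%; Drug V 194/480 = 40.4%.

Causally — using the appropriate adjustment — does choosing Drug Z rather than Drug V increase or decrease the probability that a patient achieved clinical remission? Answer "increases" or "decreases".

Within every viral load level Drug V has the higher rate, yet pooled Drug Z does — Simpson's reversal.
Viral load lies on the pathway drug → viral load → outcome, so adjusting for it blocks the indirect effect. For the total causal effect of drug, use the unadjusted pooled rates.
Pooled: Drug Z 64.8% vs Drug V 40.4%; Drug Z is higher overall.

increases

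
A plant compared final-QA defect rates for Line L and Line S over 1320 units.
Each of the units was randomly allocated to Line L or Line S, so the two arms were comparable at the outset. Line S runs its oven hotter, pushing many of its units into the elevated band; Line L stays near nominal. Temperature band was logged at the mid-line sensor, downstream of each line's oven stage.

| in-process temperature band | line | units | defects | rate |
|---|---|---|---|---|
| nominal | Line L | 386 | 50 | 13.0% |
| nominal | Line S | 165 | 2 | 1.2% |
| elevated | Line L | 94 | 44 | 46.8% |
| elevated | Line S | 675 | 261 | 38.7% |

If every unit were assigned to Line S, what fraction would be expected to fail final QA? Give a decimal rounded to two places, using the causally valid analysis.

In-process temperature band lies on the pathway line → in-process temperature band → outcome, so adjusting for it blocks the indirect effect. For the total causal effect of line, use the unadjusted pooled rates.
So P(outcome | do(Line S)) is just the pooled rate for Line S: 263/840 = 0.313.

0.31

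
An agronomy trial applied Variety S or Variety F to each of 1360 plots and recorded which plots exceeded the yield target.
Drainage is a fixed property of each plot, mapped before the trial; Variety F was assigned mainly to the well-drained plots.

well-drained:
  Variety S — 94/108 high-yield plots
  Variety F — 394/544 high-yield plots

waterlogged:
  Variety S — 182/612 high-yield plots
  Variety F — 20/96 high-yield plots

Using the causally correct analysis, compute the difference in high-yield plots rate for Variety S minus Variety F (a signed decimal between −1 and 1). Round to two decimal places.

+0.12

Here field drainage is a common cause — it drives both which variety a case falls under and the outcome. The crude comparison mixes populations; the stratum-specific rates are the causally relevant ones.
Adjusting over the population distribution of field drainage: 0.479·(0.870−0.724) + 0.521·(0.297−0.208) = +0.116.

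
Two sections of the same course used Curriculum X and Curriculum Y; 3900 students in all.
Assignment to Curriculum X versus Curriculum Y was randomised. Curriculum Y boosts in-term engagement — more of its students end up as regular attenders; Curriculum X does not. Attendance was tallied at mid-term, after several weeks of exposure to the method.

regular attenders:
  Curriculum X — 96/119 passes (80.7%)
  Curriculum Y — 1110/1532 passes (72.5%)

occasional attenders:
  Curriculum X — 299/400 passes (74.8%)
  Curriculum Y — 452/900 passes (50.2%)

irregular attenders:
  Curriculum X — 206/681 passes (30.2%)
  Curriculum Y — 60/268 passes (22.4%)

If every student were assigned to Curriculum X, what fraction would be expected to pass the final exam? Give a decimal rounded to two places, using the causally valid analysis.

0.50

Because the teaching method influences mid-term attendance, mid-term attendance is a post-treatment mediator, not a confounder. Stratifying on it would bias the estimate; the causal effect is the crude pooled difference.
So P(outcome | do(Curriculum X)) is just the pooled rate for Curriculum X: 601/1200 = 0.501.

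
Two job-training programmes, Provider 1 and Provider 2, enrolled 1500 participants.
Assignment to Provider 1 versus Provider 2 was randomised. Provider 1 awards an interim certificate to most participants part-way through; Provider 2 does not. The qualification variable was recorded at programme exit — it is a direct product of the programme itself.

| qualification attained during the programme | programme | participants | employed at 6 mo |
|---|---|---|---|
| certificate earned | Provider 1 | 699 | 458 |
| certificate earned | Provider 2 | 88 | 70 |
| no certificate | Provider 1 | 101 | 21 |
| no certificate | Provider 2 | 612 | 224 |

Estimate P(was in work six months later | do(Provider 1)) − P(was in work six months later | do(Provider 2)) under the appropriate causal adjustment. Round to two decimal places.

+0.18

The distribution of qualification attained during the programme is itself part of what the programme does — it is an intermediate outcome. Holding it fixed would remove that part of the effect; the total effect is the pooled difference.
The causal difference is the pooled difference: 0.599 − 0.420 = +0.179.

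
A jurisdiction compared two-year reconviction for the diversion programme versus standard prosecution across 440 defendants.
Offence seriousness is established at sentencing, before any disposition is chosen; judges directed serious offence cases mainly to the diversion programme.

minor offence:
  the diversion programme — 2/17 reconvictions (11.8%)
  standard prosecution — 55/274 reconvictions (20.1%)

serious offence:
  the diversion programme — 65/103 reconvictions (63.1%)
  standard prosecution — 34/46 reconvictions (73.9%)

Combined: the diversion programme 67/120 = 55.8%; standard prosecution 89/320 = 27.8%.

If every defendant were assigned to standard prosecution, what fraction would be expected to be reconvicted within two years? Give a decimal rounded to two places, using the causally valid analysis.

0.38

Nothing the disposition does changes offence seriousness; the imbalance is an allocation artefact. With offence seriousness also predicting the outcome, the pooled figure is confounded, and the within-stratum comparison is the causal one.
Standardising standard prosecution to the population offence seriousness mix: 0.661·55/274 + 0.339·34/46 = 0.383.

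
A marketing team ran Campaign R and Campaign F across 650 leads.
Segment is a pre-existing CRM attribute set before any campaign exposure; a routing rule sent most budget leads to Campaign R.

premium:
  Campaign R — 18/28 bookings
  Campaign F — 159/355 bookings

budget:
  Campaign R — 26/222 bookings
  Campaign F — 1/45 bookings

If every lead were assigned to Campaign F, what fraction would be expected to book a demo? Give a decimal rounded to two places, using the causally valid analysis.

0.27

The imbalance in customer segment arose from how leads were allocated, not from anything the campaign did; and customer segment independently affects the outcome. The pooled gap is confounded — condition on customer segment.
Standardising Campaign F to the population customer segment mix: 0.589·159/355 + 0.411·1/45 = 0.273.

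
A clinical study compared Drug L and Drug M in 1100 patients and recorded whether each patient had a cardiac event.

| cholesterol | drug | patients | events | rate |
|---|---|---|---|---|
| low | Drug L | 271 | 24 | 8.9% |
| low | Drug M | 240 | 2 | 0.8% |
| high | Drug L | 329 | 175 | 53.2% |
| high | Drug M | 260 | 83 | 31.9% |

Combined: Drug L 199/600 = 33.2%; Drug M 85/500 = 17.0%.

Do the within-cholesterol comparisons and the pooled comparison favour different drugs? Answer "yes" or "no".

Within each cholesterol level (low 8.9% vs 0.8%; high 53.2% vs 31.9%), Drug M has the lower rate every time. Pooled: 33.2% vs 17.0% — Drug M has the lower rate overall. They agree.

no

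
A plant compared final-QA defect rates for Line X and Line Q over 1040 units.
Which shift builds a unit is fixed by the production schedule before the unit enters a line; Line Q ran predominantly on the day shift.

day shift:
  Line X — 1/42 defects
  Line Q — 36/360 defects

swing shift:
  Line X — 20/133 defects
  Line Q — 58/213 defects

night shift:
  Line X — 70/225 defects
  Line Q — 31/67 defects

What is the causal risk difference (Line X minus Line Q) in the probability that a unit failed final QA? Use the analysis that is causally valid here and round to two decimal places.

The shift-specific comparison favours Line X throughout, but the pooled figures favour Line Q. The question is whether to condition on shift.
Here shift is a common cause — it drives both which line a case falls under and the outcome. The crude comparison mixes populations; the stratum-specific rates are the causally relevant ones.
Adjusting over the population distribution of shift: 0.387·(0.024−0.100) + 0.333·(0.150−0.272) + 0.281·(0.311−0.463) = -0.113.

-0.11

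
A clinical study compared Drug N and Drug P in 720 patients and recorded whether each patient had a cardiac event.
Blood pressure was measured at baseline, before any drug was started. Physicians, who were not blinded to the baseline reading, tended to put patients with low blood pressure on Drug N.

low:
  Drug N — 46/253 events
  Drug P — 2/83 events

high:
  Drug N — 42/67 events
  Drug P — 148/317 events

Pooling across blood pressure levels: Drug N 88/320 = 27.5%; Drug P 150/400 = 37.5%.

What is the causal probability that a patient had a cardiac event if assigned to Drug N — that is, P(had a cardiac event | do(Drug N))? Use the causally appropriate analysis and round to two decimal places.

The blood pressure-specific comparison favours Drug P throughout, but the pooled figures favour Drug N. The question is whether to condition on blood pressure.
Here blood pressure is a common cause — it drives both which drug a case falls under and the outcome. The crude comparison mixes populations; the stratum-specific rates are the causally relevant ones.
Standardising Drug N to the population blood pressure mix: 0.467·46/253 + 0.533·42/67 = 0.419.

0.42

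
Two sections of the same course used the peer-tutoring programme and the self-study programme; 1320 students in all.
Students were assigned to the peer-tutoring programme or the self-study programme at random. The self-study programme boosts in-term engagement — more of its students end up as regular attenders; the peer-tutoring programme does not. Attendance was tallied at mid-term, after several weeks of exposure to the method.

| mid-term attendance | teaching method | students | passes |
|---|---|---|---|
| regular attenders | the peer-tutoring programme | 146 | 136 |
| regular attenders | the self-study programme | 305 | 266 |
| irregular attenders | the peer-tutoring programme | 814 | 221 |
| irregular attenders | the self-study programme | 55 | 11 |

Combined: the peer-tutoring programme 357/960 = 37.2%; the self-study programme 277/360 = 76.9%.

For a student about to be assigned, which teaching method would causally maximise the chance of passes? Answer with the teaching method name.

Mid-term attendance is downstream of the teaching method. One should not condition on a consequence of treatment, so the overall rates are the right comparison.
Pooled: the peer-tutoring programme 37.2% vs the self-study programme 76.9%; the self-study programme is higher overall.

the self-study programme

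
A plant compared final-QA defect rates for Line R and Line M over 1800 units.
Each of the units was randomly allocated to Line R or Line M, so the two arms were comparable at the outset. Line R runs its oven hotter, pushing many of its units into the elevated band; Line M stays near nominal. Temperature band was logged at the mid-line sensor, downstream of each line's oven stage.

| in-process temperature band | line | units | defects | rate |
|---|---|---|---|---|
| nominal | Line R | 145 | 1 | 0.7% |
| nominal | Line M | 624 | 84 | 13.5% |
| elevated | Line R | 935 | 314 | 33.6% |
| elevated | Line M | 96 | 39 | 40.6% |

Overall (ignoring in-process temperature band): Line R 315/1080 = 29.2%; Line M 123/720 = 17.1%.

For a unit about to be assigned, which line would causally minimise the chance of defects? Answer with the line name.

The stratified and pooled comparisons disagree (Line R wins within each in-process temperature band; Line M wins overall), so the answer turns on the causal role of in-process temperature band.
Stratifying would compare lines among units the lines themselves sorted into in-process temperature band groups — a form of selection on an intermediate. The unconditioned pooled rates give the total causal effect.
Pooled: Line R 29.2% vs Line M 17.1%; Line M is lower overall.

Line M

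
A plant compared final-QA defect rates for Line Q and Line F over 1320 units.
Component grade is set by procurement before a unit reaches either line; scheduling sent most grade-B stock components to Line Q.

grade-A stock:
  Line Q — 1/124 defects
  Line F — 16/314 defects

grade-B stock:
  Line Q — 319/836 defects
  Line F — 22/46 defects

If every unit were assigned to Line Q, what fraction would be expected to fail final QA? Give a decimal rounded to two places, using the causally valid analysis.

Here component grade is a common cause — it drives both which line a case falls under and the outcome. The crude comparison mixes populations; the stratum-specific rates are the causally relevant ones.
Standardising Line Q to the population component grade mix: 0.332·1/124 + 0.668·319/836 = 0.258.

0.26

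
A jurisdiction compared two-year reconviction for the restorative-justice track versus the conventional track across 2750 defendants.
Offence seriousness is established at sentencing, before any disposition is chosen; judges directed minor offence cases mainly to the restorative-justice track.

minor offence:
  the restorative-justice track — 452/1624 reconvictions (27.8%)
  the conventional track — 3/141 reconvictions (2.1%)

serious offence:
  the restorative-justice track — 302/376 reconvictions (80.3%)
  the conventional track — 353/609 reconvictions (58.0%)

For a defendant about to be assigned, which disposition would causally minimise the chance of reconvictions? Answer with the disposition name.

Here offence seriousness is a common cause — it drives both which disposition a case falls under and the outcome. The crude comparison mixes populations; the stratum-specific rates are the causally relevant ones.
Within each level — minor offence: 27.8% vs 2.1%; serious offence: 80.3% vs 58.0% — the conventional track is lower every time.

the conventional track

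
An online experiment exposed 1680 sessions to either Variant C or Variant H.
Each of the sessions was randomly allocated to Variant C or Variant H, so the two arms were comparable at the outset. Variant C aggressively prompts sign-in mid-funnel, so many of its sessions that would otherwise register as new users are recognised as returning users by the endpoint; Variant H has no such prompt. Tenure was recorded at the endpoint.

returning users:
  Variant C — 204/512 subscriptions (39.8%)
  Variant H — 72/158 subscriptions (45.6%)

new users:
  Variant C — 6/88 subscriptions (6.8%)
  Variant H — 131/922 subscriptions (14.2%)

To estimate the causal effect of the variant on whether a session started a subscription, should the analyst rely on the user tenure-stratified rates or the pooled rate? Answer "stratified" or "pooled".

pooled

The distribution of user tenure is itself part of what the variant does — it is an intermediate outcome. Holding it fixed would remove that part of the effect; the total effect is the pooled difference.
Pooled: Variant C 35.0% vs Variant H 18.8%; Variant C is higher overall.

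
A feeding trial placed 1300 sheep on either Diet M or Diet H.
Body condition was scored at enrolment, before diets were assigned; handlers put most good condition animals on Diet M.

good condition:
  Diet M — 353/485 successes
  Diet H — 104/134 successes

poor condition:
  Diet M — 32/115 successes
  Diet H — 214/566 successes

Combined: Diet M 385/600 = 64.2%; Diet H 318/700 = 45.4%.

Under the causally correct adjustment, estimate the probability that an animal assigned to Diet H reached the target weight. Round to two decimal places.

0.57

Nothing the diet does changes starting body condition; the imbalance is an allocation artefact. With starting body condition also predicting the outcome, the pooled figure is confounded, and the within-stratum comparison is the causal one.
Standardising Diet H to the population starting body condition mix: 0.476·104/134 + 0.524·214/566 = 0.568.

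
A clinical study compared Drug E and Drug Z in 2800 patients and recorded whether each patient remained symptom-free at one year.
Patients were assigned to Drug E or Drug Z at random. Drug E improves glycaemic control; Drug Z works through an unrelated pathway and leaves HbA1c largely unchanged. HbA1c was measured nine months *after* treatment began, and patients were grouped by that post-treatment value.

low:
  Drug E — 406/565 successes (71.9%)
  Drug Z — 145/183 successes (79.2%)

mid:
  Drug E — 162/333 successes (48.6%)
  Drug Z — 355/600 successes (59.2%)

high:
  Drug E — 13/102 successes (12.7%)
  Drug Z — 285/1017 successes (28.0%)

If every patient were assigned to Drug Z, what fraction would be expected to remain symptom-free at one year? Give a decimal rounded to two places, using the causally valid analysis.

The HbA1c-specific comparison favours Drug Z throughout, but the pooled figures favour Drug E. The question is whether to condition on HbA1c.
HbA1c lies on the pathway drug → HbA1c → outcome, so adjusting for it blocks the indirect effect. For the total causal effect of drug, use the unadjusted pooled rates.
So P(outcome | do(Drug Z)) is just the pooled rate for Drug Z: 785/1800 = 0.436.

0.44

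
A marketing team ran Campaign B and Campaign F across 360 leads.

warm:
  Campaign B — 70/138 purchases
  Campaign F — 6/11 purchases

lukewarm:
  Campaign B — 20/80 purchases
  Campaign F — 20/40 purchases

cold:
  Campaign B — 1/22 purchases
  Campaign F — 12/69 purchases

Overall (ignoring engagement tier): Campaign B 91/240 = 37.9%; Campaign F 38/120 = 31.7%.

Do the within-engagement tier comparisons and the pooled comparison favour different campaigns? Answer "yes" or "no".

yes

Within each engagement tier level (warm 50.7% vs 54.5%; lukewarm 25.0% vs 50.0%; cold 4.5% vs 17.4%), Campaign F has the higher rate every time. Pooled: 37.9% vs 31.7% — Campaign B has the higher rate overall. The two comparisons disagree.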